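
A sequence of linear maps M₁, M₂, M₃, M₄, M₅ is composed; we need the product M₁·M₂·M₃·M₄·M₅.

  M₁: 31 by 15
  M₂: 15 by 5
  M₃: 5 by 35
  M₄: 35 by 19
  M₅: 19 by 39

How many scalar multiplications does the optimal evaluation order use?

Adjacent pairs: M₁M₂ = 31·15·5 = 2325; M₂M₃ = 15·5·35 = 2625; M₃M₄ = 5·35·19 = 3325; M₄M₅ = 35·19·39 = 25935.
Length 3: M₁..M₃: k=1: 0+2625+31·15·35=18900; k=2: 2325+0+31·5·35=7750 → min 7750 | M₂..M₄: k=2: 0+3325+15·5·19=4750; k=3: 2625+0+15·35·19=12600 → min 4750 | M₃..M₅: k=3: 0+25935+5·35·39=32760; k=4: 3325+0+5·19·39=7030 → min 7030.
Length 4: M₁..M₄: k=1: 0+4750+31·15·19=13585; k=2: 2325+3325+31·5·19=8595; k=3: 7750+0+31·35·19=28365 → min 8595 | M₂..M₅: k=2: 0+7030+15·5·39=9955; k=3: 2625+25935+15·35·39=49035; k=4: 4750+0+15·19·39=15865 → min 9955.
Length 5: M₁..M₅: k=1: 0+9955+31·15·39=28090; k=2: 2325+7030+31·5·39=15400; k=3: 7750+25935+31·35·39=76000; k=4: 8595+0+31·19·39=31566 → min 15400.
Optimal order: ((M₁·M₂)·((M₃·M₄)·M₅)) with cost 15400.

15400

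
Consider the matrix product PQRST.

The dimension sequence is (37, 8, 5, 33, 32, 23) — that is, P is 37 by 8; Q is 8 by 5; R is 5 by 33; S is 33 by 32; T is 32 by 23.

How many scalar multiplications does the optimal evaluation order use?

Adjacent pairs: PQ = 37·8·5 = 1480; QR = 8·5·33 = 1320; RS = 5·33·32 = 5280; ST = 33·32·23 = 24288.
Length 3: P..R: k=1: 0+1320+37·8·33=11088; k=2: 1480+0+37·5·33=7585 → min 7585 | Q..S: k=2: 0+5280+8·5·32=6560; k=3: 1320+0+8·33·32=9768 → min 6560 | R..T: k=3: 0+24288+5·33·23=28083; k=4: 5280+0+5·32·23=8960 → min 8960.
Length 4: P..S: k=1: 0+6560+37·8·32=16032; k=2: 1480+5280+37·5·32=12680; k=3: 7585+0+37·33·32=46657 → min 12680 | Q..T: k=2: 0+8960+8·5·23=9880; k=3: 1320+24288+8·33·23=31680; k=4: 6560+0+8·32·23=12448 → min 9880.
Length 5: P..T: k=1: 0+9880+37·8·23=16688; k=2: 1480+8960+37·5·23=14695; k=3: 7585+24288+37·33·23=59956; k=4: 12680+0+37·32·23=39912 → min 14695.
Optimal order: ((PQ)((RS)T)) with cost 14695.

14695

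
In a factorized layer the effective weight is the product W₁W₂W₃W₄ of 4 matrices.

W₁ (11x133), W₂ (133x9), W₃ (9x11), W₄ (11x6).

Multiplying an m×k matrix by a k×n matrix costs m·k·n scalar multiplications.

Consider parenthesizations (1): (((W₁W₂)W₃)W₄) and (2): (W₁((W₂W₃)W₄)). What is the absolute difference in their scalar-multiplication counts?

Order (1) = (((W₁W₂)W₃)W₄): (W₁W₂): 11×133 by 133×9 → 11×9, cost 11·133·9 = 13167; ((W₁W₂)W₃): 11×9 by 9×11 → 11×11, cost 11·9·11 = 1089; cumulative 14256; (((W₁W₂)W₃)W₄): 11×11 by 11×6 → 11×6, cost 11·11·6 = 726; cumulative 14982. Total 14982.
Order (2) = (W₁((W₂W₃)W₄)): (W₂W₃): 133×9 by 9×11 → 133×11, cost 133·9·11 = 13167; ((W₂W₃)W₄): 133×11 by 11×6 → 133×6, cost 133·11·6 = 8778; cumulative 21945; (W₁((W₂W₃)W₄)): 11×133 by 133×6 → 11×6, cost 11·133·6 = 8778; cumulative 30723. Total 30723.
Difference: |14982 − 30723| = 15741.

15741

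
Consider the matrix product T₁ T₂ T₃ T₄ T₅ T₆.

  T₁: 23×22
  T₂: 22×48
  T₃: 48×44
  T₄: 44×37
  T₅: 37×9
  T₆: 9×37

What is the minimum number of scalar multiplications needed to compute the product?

Adjacent pairs: T₁T₂ = 23·22·48 = 24288; T₂T₃ = 22·48·44 = 46464; T₃T₄ = 48·44·37 = 78144; T₄T₅ = 44·37·9 = 14652; T₅T₆ = 37·9·37 = 12321.
Length 3: T₁..T₃: k=1: 0+46464+23·22·44=68728; k=2: 24288+0+23·48·44=72864 → min 68728 | T₂..T₄: k=2: 0+78144+22·48·37=117216; k=3: 46464+0+22·44·37=82280 → min 82280 | T₃..T₅: k=3: 0+14652+48·44·9=33660; k=4: 78144+0+48·37·9=94128 → min 33660 | T₄..T₆: k=4: 0+12321+44·37·37=72557; k=5: 14652+0+44·9·37=29304 → min 29304.
Length 4: T₁..T₄: k=1: 0+82280+23·22·37=101002; k=2: 24288+78144+23·48·37=143280; k=3: 68728+0+23·44·37=106172 → min 101002 | T₂..T₅: k=2: 0+33660+22·48·9=43164; k=3: 46464+14652+22·44·9=69828; k=4: 82280+0+22·37·9=89606 → min 43164 | T₃..T₆: k=3: 0+29304+48·44·37=107448; k=4: 78144+12321+48·37·37=156177; k=5: 33660+0+48·9·37=49644 → min 49644.
Length 5: T₁..T₅: k=1: 0+43164+23·22·9=47718; k=2: 24288+33660+23·48·9=67884; k=3: 68728+14652+23·44·9=92488; k=4: 101002+0+23·37·9=108661 → min 47718 | T₂..T₆: k=2: 0+49644+22·48·37=88716; k=3: 46464+29304+22·44·37=111584; k=4: 82280+12321+22·37·37=124719; k=5: 43164+0+22·9·37=50490 → min 50490.
Length 6: T₁..T₆: k=1: 0+50490+23·22·37=69212; k=2: 24288+49644+23·48·37=114780; k=3: 68728+29304+23·44·37=135476; k=4: 101002+12321+23·37·37=144810; k=5: 47718+0+23·9·37=55377 → min 55377.
Optimal order: ((T₁ (T₂ (T₃ (T₄ T₅)))) T₆) with cost 55377.

55377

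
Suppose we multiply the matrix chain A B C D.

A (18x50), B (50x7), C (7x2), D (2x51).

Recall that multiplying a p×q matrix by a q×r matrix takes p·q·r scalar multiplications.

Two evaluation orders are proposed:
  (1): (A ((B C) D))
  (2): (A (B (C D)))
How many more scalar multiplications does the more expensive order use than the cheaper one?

Order (1) = (A ((B C) D)): (B C): 50×7 by 7×2 → 50×2, cost 50·7·2 = 700; ((B C) D): 50×2 by 2×51 → 50×51, cost 50·2·51 = 5100; cumulative 5800; (A ((B C) D)): 18×50 by 50×51 → 18×51, cost 18·50·51 = 45900; cumulative 51700. Total 51700.
Order (2) = (A (B (C D))): (C D): 7×2 by 2×51 → 7×51, cost 7·2·51 = 714; (B (C D)): 50×7 by 7×51 → 50×51, cost 50·7·51 = 17850; cumulative 18564; (A (B (C D))): 18×50 by 50×51 → 18×51, cost 18·50·51 = 45900; cumulative 64464. Total 64464.
Difference: |51700 − 64464| = 12764.

12764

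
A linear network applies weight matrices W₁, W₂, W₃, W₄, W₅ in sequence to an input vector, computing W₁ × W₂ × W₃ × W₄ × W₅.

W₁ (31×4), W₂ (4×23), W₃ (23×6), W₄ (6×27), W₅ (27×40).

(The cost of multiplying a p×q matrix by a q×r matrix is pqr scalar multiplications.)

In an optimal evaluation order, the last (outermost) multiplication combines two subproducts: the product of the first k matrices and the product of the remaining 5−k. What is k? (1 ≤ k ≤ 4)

1

Adjacent pairs: W₁W₂ = 31·4·23 = 2852; W₂W₃ = 4·23·6 = 552; W₃W₄ = 23·6·27 = 3726; W₄W₅ = 6·27·40 = 6480.
Length 3: W₁..W₃: k=1: 0+552+31·4·6=1296; k=2: 2852+0+31·23·6=7130 → min 1296 | W₂..W₄: k=2: 0+3726+4·23·27=6210; k=3: 552+0+4·6·27=1200 → min 1200 | W₃..W₅: k=3: 0+6480+23·6·40=12000; k=4: 3726+0+23·27·40=28566 → min 12000.
Length 4: W₁..W₄: k=1: 0+1200+31·4·27=4548; k=2: 2852+3726+31·23·27=25829; k=3: 1296+0+31·6·27=6318 → min 4548 | W₂..W₅: k=2: 0+12000+4·23·40=15680; k=3: 552+6480+4·6·40=7992; k=4: 1200+0+4·27·40=5520 → min 5520.
Top-level splits: k=1: (W₁..W₁)·(W₂..W₅) → 0+5520+31·4·40 = 10480; k=2: (W₁..W₂)·(W₃..W₅) → 2852+12000+31·23·40 = 43372; k=3: (W₁..W₃)·(W₄..W₅) → 1296+6480+31·6·40 = 15216; k=4: (W₁..W₄)·(W₅..W₅) → 4548+0+31·27·40 = 38028.
Best split is after W₁, i.e. k = 1.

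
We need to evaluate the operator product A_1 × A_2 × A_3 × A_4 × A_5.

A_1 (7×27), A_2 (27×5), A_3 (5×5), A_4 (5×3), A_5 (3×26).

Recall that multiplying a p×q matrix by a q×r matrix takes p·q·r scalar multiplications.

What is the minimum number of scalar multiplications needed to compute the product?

1593

Adjacent pairs: A_1A_2 = 7·27·5 = 945; A_2A_3 = 27·5·5 = 675; A_3A_4 = 5·5·3 = 75; A_4A_5 = 5·3·26 = 390.
Length 3: A_1..A_3: k=1: 0+675+7·27·5=1620; k=2: 945+0+7·5·5=1120 → min 1120 | A_2..A_4: k=2: 0+75+27·5·3=480; k=3: 675+0+27·5·3=1080 → min 480 | A_3..A_5: k=3: 0+390+5·5·26=1040; k=4: 75+0+5·3·26=465 → min 465.
Length 4: A_1..A_4: k=1: 0+480+7·27·3=1047; k=2: 945+75+7·5·3=1125; k=3: 1120+0+7·5·3=1225 → min 1047 | A_2..A_5: k=2: 0+465+27·5·26=3975; k=3: 675+390+27·5·26=4575; k=4: 480+0+27·3·26=2586 → min 2586.
Length 5: A_1..A_5: k=1: 0+2586+7·27·26=7500; k=2: 945+465+7·5·26=2320; k=3: 1120+390+7·5·26=2420; k=4: 1047+0+7·3·26=1593 → min 1593.
Optimal order: ((A_1 × (A_2 × (A_3 × A_4))) × A_5) with cost 1593.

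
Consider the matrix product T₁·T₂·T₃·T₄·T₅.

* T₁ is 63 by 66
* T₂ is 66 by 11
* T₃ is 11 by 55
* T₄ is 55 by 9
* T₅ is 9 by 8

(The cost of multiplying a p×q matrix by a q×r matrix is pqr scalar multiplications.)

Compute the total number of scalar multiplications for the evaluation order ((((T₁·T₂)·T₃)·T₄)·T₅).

119574

(T₁·T₂): 63×66 by 66×11 → 63×11, cost 63·66·11 = 45738
((T₁·T₂)·T₃): 63×11 by 11×55 → 63×55, cost 63·11·55 = 38115; cumulative 83853
(((T₁·T₂)·T₃)·T₄): 63×55 by 55×9 → 63×9, cost 63·55·9 = 31185; cumulative 115038
((((T₁·T₂)·T₃)·T₄)·T₅): 63×9 by 9×8 → 63×8, cost 63·9·8 = 4536; cumulative 119574
Total: 119574 scalar multiplications.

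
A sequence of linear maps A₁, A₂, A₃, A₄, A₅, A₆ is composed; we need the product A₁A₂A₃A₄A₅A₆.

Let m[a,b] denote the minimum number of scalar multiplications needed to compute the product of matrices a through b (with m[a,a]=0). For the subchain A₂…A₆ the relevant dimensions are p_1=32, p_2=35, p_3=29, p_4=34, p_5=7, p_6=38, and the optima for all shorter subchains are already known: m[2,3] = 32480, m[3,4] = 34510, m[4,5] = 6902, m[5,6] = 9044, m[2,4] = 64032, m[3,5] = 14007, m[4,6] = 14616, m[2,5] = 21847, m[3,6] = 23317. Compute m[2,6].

m[2,6] = min over k∈[2,5] of m[2,k]+m[k+1,6]+p_{1}·p_k·p_{6}.
k=2: 0 + 23317 + 32·35·38 = 65877; k=3: 32480 + 14616 + 32·29·38 = 82360; k=4: 64032 + 9044 + 32·34·38 = 114420; k=5: 21847 + 0 + 32·7·38 = 30359.
Minimum: 30359 at k=5.

30359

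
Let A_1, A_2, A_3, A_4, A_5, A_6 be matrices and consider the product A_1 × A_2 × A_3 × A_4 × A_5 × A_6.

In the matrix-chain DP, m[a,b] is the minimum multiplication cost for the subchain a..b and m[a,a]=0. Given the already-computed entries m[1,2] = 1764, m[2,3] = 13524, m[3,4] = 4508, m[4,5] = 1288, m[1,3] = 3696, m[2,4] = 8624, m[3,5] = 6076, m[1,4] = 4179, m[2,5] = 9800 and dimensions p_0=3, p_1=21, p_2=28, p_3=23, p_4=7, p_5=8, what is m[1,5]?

4347

m[1,5] = min over k∈[1,4] of m[1,k]+m[k+1,5]+p_{0}·p_k·p_{5}.
k=1: 0 + 9800 + 3·21·8 = 10304; k=2: 1764 + 6076 + 3·28·8 = 8512; k=3: 3696 + 1288 + 3·23·8 = 5536; k=4: 4179 + 0 + 3·7·8 = 4347.
Minimum: 4347 at k=4.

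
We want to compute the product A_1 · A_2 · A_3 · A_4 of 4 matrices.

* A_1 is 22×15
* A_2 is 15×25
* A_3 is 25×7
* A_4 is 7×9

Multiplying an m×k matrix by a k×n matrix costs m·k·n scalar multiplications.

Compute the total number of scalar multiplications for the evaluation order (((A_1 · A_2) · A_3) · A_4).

(A_1 · A_2): 22×15 by 15×25 → 22×25, cost 22·15·25 = 8250
((A_1 · A_2) · A_3): 22×25 by 25×7 → 22×7, cost 22·25·7 = 3850; cumulative 12100
(((A_1 · A_2) · A_3) · A_4): 22×7 by 7×9 → 22×9, cost 22·7·9 = 1386; cumulative 13486
Total: 13486 scalar multiplications.

13486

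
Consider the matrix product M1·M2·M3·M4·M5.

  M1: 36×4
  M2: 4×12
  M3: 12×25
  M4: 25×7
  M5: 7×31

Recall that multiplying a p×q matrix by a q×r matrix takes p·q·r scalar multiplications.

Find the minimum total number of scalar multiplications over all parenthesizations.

Adjacent pairs: M1M2 = 36·4·12 = 1728; M2M3 = 4·12·25 = 1200; M3M4 = 12·25·7 = 2100; M4M5 = 25·7·31 = 5425.
Length 3: M1..M3: k=1: 0+1200+36·4·25=4800; k=2: 1728+0+36·12·25=12528 → min 4800 | M2..M4: k=2: 0+2100+4·12·7=2436; k=3: 1200+0+4·25·7=1900 → min 1900 | M3..M5: k=3: 0+5425+12·25·31=14725; k=4: 2100+0+12·7·31=4704 → min 4704.
Length 4: M1..M4: k=1: 0+1900+36·4·7=2908; k=2: 1728+2100+36·12·7=6852; k=3: 4800+0+36·25·7=11100 → min 2908 | M2..M5: k=2: 0+4704+4·12·31=6192; k=3: 1200+5425+4·25·31=9725; k=4: 1900+0+4·7·31=2768 → min 2768.
Length 5: M1..M5: k=1: 0+2768+36·4·31=7232; k=2: 1728+4704+36·12·31=19824; k=3: 4800+5425+36·25·31=38125; k=4: 2908+0+36·7·31=10720 → min 7232.
Optimal order: (M1·(((M2·M3)·M4)·M5)) with cost 7232.

7232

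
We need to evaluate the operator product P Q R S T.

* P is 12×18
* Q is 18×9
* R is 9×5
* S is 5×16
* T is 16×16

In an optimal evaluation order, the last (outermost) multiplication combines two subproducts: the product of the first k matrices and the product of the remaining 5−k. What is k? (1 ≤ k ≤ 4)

3

Adjacent pairs: PQ = 12·18·9 = 1944; QR = 18·9·5 = 810; RS = 9·5·16 = 720; ST = 5·16·16 = 1280.
Length 3: P..R: k=1: 0+810+12·18·5=1890; k=2: 1944+0+12·9·5=2484 → min 1890 | Q..S: k=2: 0+720+18·9·16=3312; k=3: 810+0+18·5·16=2250 → min 2250 | R..T: k=3: 0+1280+9·5·16=2000; k=4: 720+0+9·16·16=3024 → min 2000.
Length 4: P..S: k=1: 0+2250+12·18·16=5706; k=2: 1944+720+12·9·16=4392; k=3: 1890+0+12·5·16=2850 → min 2850 | Q..T: k=2: 0+2000+18·9·16=4592; k=3: 810+1280+18·5·16=3530; k=4: 2250+0+18·16·16=6858 → min 3530.
Top-level splits: k=1: (P..P)·(Q..T) → 0+3530+12·18·16 = 6986; k=2: (P..Q)·(R..T) → 1944+2000+12·9·16 = 5672; k=3: (P..R)·(S..T) → 1890+1280+12·5·16 = 4130; k=4: (P..S)·(T..T) → 2850+0+12·16·16 = 5922.
Best split is after R, i.e. k = 3.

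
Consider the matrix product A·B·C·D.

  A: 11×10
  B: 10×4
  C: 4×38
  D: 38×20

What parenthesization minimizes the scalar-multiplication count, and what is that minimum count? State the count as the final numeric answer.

Adjacent pairs: AB = 11·10·4 = 440; BC = 10·4·38 = 1520; CD = 4·38·20 = 3040.
Length 3: A..C: k=1: 0+1520+11·10·38=5700; k=2: 440+0+11·4·38=2112 → min 2112 | B..D: k=2: 0+3040+10·4·20=3840; k=3: 1520+0+10·38·20=9120 → min 3840.
Length 4: A..D: k=1: 0+3840+11·10·20=6040; k=2: 440+3040+11·4·20=4360; k=3: 2112+0+11·38·20=10472 → min 4360.
Optimal parenthesization: ((A·B)·(C·D)) with cost 4360.

4360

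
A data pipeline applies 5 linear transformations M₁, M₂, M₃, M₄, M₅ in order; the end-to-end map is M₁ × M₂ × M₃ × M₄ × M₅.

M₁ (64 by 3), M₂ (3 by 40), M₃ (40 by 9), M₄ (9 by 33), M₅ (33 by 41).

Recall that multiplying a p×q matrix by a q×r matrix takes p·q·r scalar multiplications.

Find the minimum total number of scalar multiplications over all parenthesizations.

13902

Adjacent pairs: M₁M₂ = 64·3·40 = 7680; M₂M₃ = 3·40·9 = 1080; M₃M₄ = 40·9·33 = 11880; M₄M₅ = 9·33·41 = 12177.
Length 3: M₁..M₃: k=1: 0+1080+64·3·9=2808; k=2: 7680+0+64·40·9=30720 → min 2808 | M₂..M₄: k=2: 0+11880+3·40·33=15840; k=3: 1080+0+3·9·33=1971 → min 1971 | M₃..M₅: k=3: 0+12177+40·9·41=26937; k=4: 11880+0+40·33·41=66000 → min 26937.
Length 4: M₁..M₄: k=1: 0+1971+64·3·33=8307; k=2: 7680+11880+64·40·33=104040; k=3: 2808+0+64·9·33=21816 → min 8307 | M₂..M₅: k=2: 0+26937+3·40·41=31857; k=3: 1080+12177+3·9·41=14364; k=4: 1971+0+3·33·41=6030 → min 6030.
Length 5: M₁..M₅: k=1: 0+6030+64·3·41=13902; k=2: 7680+26937+64·40·41=139577; k=3: 2808+12177+64·9·41=38601; k=4: 8307+0+64·33·41=94899 → min 13902.
Optimal order: (M₁ × (((M₂ × M₃) × M₄) × M₅)) with cost 13902.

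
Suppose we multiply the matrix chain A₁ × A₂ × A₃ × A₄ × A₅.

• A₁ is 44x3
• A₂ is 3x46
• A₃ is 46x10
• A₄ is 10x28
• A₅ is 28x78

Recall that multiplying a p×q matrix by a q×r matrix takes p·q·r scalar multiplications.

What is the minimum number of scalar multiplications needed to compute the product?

19068

Adjacent pairs: A₁A₂ = 44·3·46 = 6072; A₂A₃ = 3·46·10 = 1380; A₃A₄ = 46·10·28 = 12880; A₄A₅ = 10·28·78 = 21840.
Length 3: A₁..A₃: k=1: 0+1380+44·3·10=2700; k=2: 6072+0+44·46·10=26312 → min 2700 | A₂..A₄: k=2: 0+12880+3·46·28=16744; k=3: 1380+0+3·10·28=2220 → min 2220 | A₃..A₅: k=3: 0+21840+46·10·78=57720; k=4: 12880+0+46·28·78=113344 → min 57720.
Length 4: A₁..A₄: k=1: 0+2220+44·3·28=5916; k=2: 6072+12880+44·46·28=75624; k=3: 2700+0+44·10·28=15020 → min 5916 | A₂..A₅: k=2: 0+57720+3·46·78=68484; k=3: 1380+21840+3·10·78=25560; k=4: 2220+0+3·28·78=8772 → min 8772.
Length 5: A₁..A₅: k=1: 0+8772+44·3·78=19068; k=2: 6072+57720+44·46·78=221664; k=3: 2700+21840+44·10·78=58860; k=4: 5916+0+44·28·78=102012 → min 19068.
Optimal order: (A₁ × (((A₂ × A₃) × A₄) × A₅)) with cost 19068.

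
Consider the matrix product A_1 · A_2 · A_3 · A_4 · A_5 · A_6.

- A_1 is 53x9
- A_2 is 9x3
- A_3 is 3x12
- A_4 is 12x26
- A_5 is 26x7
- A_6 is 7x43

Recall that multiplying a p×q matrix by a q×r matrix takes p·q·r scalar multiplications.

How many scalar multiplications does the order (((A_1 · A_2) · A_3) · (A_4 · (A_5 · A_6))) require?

(A_1 · A_2): 53×9 by 9×3 → 53×3, cost 53·9·3 = 1431
((A_1 · A_2) · A_3): 53×3 by 3×12 → 53×12, cost 53·3·12 = 1908; cumulative 3339
(A_5 · A_6): 26×7 by 7×43 → 26×43, cost 26·7·43 = 7826
(A_4 · (A_5 · A_6)): 12×26 by 26×43 → 12×43, cost 12·26·43 = 13416; cumulative 21242
(((A_1 · A_2) · A_3) · (A_4 · (A_5 · A_6))): 53×12 by 12×43 → 53×43, cost 53·12·43 = 27348; cumulative 51929
Total: 51929 scalar multiplications.

51929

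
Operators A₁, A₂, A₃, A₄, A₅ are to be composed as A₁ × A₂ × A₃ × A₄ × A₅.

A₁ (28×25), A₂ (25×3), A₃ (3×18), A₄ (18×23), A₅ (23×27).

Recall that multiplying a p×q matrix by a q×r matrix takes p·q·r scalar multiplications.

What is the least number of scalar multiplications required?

Adjacent pairs: A₁A₂ = 28·25·3 = 2100; A₂A₃ = 25·3·18 = 1350; A₃A₄ = 3·18·23 = 1242; A₄A₅ = 18·23·27 = 11178.
Length 3: A₁..A₃: k=1: 0+1350+28·25·18=13950; k=2: 2100+0+28·3·18=3612 → min 3612 | A₂..A₄: k=2: 0+1242+25·3·23=2967; k=3: 1350+0+25·18·23=11700 → min 2967 | A₃..A₅: k=3: 0+11178+3·18·27=12636; k=4: 1242+0+3·23·27=3105 → min 3105.
Length 4: A₁..A₄: k=1: 0+2967+28·25·23=19067; k=2: 2100+1242+28·3·23=5274; k=3: 3612+0+28·18·23=15204 → min 5274 | A₂..A₅: k=2: 0+3105+25·3·27=5130; k=3: 1350+11178+25·18·27=24678; k=4: 2967+0+25·23·27=18492 → min 5130.
Length 5: A₁..A₅: k=1: 0+5130+28·25·27=24030; k=2: 2100+3105+28·3·27=7473; k=3: 3612+11178+28·18·27=28398; k=4: 5274+0+28·23·27=22662 → min 7473.
Optimal order: ((A₁ × A₂) × ((A₃ × A₄) × A₅)) with cost 7473.

7473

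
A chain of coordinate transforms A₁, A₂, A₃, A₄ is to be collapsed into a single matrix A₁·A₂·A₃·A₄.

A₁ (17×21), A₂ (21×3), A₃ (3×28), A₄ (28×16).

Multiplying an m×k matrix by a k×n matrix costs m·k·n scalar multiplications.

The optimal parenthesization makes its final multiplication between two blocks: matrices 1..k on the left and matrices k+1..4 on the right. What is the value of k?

Adjacent pairs: A₁A₂ = 17·21·3 = 1071; A₂A₃ = 21·3·28 = 1764; A₃A₄ = 3·28·16 = 1344.
Length 3: A₁..A₃: k=1: 0+1764+17·21·28=11760; k=2: 1071+0+17·3·28=2499 → min 2499 | A₂..A₄: k=2: 0+1344+21·3·16=2352; k=3: 1764+0+21·28·16=11172 → min 2352.
Top-level splits: k=1: (A₁..A₁)·(A₂..A₄) → 0+2352+17·21·16 = 8064; k=2: (A₁..A₂)·(A₃..A₄) → 1071+1344+17·3·16 = 3231; k=3: (A₁..A₃)·(A₄..A₄) → 2499+0+17·28·16 = 10115.
Best split is after A₂, i.e. k = 2.

2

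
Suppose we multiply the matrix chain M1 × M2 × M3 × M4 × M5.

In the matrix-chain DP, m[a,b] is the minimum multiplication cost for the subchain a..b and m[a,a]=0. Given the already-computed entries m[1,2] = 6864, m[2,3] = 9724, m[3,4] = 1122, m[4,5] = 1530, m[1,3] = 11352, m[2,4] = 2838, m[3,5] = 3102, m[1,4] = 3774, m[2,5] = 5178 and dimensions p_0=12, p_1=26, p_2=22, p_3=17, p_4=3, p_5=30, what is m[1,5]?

m[1,5] = min over k∈[1,4] of m[1,k]+m[k+1,5]+p_{0}·p_k·p_{5}.
k=1: 0 + 5178 + 12·26·30 = 14538; k=2: 6864 + 3102 + 12·22·30 = 17886; k=3: 11352 + 1530 + 12·17·30 = 19002; k=4: 3774 + 0 + 12·3·30 = 4854.
Minimum: 4854 at k=4.

4854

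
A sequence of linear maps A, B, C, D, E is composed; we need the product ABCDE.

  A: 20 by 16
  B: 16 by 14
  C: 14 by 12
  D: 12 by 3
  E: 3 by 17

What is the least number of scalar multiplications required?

Adjacent pairs: AB = 20·16·14 = 4480; BC = 16·14·12 = 2688; CD = 14·12·3 = 504; DE = 12·3·17 = 612.
Length 3: A..C: k=1: 0+2688+20·16·12=6528; k=2: 4480+0+20·14·12=7840 → min 6528 | B..D: k=2: 0+504+16·14·3=1176; k=3: 2688+0+16·12·3=3264 → min 1176 | C..E: k=3: 0+612+14·12·17=3468; k=4: 504+0+14·3·17=1218 → min 1218.
Length 4: A..D: k=1: 0+1176+20·16·3=2136; k=2: 4480+504+20·14·3=5824; k=3: 6528+0+20·12·3=7248 → min 2136 | B..E: k=2: 0+1218+16·14·17=5026; k=3: 2688+612+16·12·17=6564; k=4: 1176+0+16·3·17=1992 → min 1992.
Length 5: A..E: k=1: 0+1992+20·16·17=7432; k=2: 4480+1218+20·14·17=10458; k=3: 6528+612+20·12·17=11220; k=4: 2136+0+20·3·17=3156 → min 3156.
Optimal order: ((A(B(CD)))E) with cost 3156.

3156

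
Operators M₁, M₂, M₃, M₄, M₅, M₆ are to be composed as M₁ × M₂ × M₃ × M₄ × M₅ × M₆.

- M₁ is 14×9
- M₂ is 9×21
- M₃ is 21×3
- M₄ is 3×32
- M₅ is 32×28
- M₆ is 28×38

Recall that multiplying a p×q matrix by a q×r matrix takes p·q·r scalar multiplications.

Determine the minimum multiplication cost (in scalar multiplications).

8421

Adjacent pairs: M₁M₂ = 14·9·21 = 2646; M₂M₃ = 9·21·3 = 567; M₃M₄ = 21·3·32 = 2016; M₄M₅ = 3·32·28 = 2688; M₅M₆ = 32·28·38 = 34048.
Length 3: M₁..M₃: k=1: 0+567+14·9·3=945; k=2: 2646+0+14·21·3=3528 → min 945 | M₂..M₄: k=2: 0+2016+9·21·32=8064; k=3: 567+0+9·3·32=1431 → min 1431 | M₃..M₅: k=3: 0+2688+21·3·28=4452; k=4: 2016+0+21·32·28=20832 → min 4452 | M₄..M₆: k=4: 0+34048+3·32·38=37696; k=5: 2688+0+3·28·38=5880 → min 5880.
Length 4: M₁..M₄: k=1: 0+1431+14·9·32=5463; k=2: 2646+2016+14·21·32=14070; k=3: 945+0+14·3·32=2289 → min 2289 | M₂..M₅: k=2: 0+4452+9·21·28=9744; k=3: 567+2688+9·3·28=4011; k=4: 1431+0+9·32·28=9495 → min 4011 | M₃..M₆: k=3: 0+5880+21·3·38=8274; k=4: 2016+34048+21·32·38=61600; k=5: 4452+0+21·28·38=26796 → min 8274.
Length 5: M₁..M₅: k=1: 0+4011+14·9·28=7539; k=2: 2646+4452+14·21·28=15330; k=3: 945+2688+14·3·28=4809; k=4: 2289+0+14·32·28=14833 → min 4809 | M₂..M₆: k=2: 0+8274+9·21·38=15456; k=3: 567+5880+9·3·38=7473; k=4: 1431+34048+9·32·38=46423; k=5: 4011+0+9·28·38=13587 → min 7473.
Length 6: M₁..M₆: k=1: 0+7473+14·9·38=12261; k=2: 2646+8274+14·21·38=22092; k=3: 945+5880+14·3·38=8421; k=4: 2289+34048+14·32·38=53361; k=5: 4809+0+14·28·38=19705 → min 8421.
Optimal order: ((M₁ × (M₂ × M₃)) × ((M₄ × M₅) × M₆)) with cost 8421.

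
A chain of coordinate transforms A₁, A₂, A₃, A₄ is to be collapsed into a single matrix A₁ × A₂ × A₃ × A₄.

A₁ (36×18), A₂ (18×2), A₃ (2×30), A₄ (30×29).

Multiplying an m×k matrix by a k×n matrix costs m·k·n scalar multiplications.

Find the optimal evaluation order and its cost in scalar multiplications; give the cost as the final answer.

5124

Adjacent pairs: A₁A₂ = 36·18·2 = 1296; A₂A₃ = 18·2·30 = 1080; A₃A₄ = 2·30·29 = 1740.
Length 3: A₁..A₃: k=1: 0+1080+36·18·30=20520; k=2: 1296+0+36·2·30=3456 → min 3456 | A₂..A₄: k=2: 0+1740+18·2·29=2784; k=3: 1080+0+18·30·29=16740 → min 2784.
Length 4: A₁..A₄: k=1: 0+2784+36·18·29=21576; k=2: 1296+1740+36·2·29=5124; k=3: 3456+0+36·30·29=34776 → min 5124.
Optimal parenthesization: ((A₁ × A₂) × (A₃ × A₄)) with cost 5124.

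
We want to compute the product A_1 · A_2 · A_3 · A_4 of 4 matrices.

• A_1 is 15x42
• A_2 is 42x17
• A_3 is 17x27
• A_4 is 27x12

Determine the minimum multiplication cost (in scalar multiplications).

19278

Adjacent pairs: A_1A_2 = 15·42·17 = 10710; A_2A_3 = 42·17·27 = 19278; A_3A_4 = 17·27·12 = 5508.
Length 3: A_1..A_3: k=1: 0+19278+15·42·27=36288; k=2: 10710+0+15·17·27=17595 → min 17595 | A_2..A_4: k=2: 0+5508+42·17·12=14076; k=3: 19278+0+42·27·12=32886 → min 14076.
Length 4: A_1..A_4: k=1: 0+14076+15·42·12=21636; k=2: 10710+5508+15·17·12=19278; k=3: 17595+0+15·27·12=22455 → min 19278.
Optimal order: ((A_1 · A_2) · (A_3 · A_4)) with cost 19278.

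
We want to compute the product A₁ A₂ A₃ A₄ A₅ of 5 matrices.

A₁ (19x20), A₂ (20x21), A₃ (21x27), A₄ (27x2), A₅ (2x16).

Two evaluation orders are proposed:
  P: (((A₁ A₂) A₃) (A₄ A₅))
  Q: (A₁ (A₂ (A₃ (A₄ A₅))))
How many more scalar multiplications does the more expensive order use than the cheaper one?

Order P = (((A₁ A₂) A₃) (A₄ A₅)): (A₁ A₂): 19×20 by 20×21 → 19×21, cost 19·20·21 = 7980; ((A₁ A₂) A₃): 19×21 by 21×27 → 19×27, cost 19·21·27 = 10773; cumulative 18753; (A₄ A₅): 27×2 by 2×16 → 27×16, cost 27·2·16 = 864; (((A₁ A₂) A₃) (A₄ A₅)): 19×27 by 27×16 → 19×16, cost 19·27·16 = 8208; cumulative 27825. Total 27825.
Order Q = (A₁ (A₂ (A₃ (A₄ A₅)))): (A₄ A₅): 27×2 by 2×16 → 27×16, cost 27·2·16 = 864; (A₃ (A₄ A₅)): 21×27 by 27×16 → 21×16, cost 21·27·16 = 9072; cumulative 9936; (A₂ (A₃ (A₄ A₅))): 20×21 by 21×16 → 20×16, cost 20·21·16 = 6720; cumulative 16656; (A₁ (A₂ (A₃ (A₄ A₅)))): 19×20 by 20×16 → 19×16, cost 19·20·16 = 6080; cumulative 22736. Total 22736.
Difference: |27825 − 22736| = 5089.

5089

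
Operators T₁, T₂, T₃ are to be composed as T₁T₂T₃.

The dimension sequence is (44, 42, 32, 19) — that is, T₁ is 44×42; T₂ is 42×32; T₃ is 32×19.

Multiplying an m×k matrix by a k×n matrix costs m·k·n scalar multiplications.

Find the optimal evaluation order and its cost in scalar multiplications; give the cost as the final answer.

(T₁(T₂T₃)): cost 60648.
((T₁T₂)T₃): cost 85888.
Optimal: (T₁(T₂T₃)) with cost 60648.

60648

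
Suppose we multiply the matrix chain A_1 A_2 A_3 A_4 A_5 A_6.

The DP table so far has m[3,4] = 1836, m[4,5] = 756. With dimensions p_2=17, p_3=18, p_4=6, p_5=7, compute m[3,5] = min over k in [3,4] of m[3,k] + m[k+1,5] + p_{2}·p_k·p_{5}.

m[3,5] = min over k∈[3,4] of m[3,k]+m[k+1,5]+p_{2}·p_k·p_{5}.
k=3: 0 + 756 + 17·18·7 = 2898; k=4: 1836 + 0 + 17·6·7 = 2550.
Minimum: 2550 at k=4.

2550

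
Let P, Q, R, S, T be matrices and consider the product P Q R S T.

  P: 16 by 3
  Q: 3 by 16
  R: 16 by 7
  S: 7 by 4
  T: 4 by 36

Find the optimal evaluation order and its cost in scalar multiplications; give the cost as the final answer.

2580

Adjacent pairs: PQ = 16·3·16 = 768; QR = 3·16·7 = 336; RS = 16·7·4 = 448; ST = 7·4·36 = 1008.
Length 3: P..R: k=1: 0+336+16·3·7=672; k=2: 768+0+16·16·7=2560 → min 672 | Q..S: k=2: 0+448+3·16·4=640; k=3: 336+0+3·7·4=420 → min 420 | R..T: k=3: 0+1008+16·7·36=5040; k=4: 448+0+16·4·36=2752 → min 2752.
Length 4: P..S: k=1: 0+420+16·3·4=612; k=2: 768+448+16·16·4=2240; k=3: 672+0+16·7·4=1120 → min 612 | Q..T: k=2: 0+2752+3·16·36=4480; k=3: 336+1008+3·7·36=2100; k=4: 420+0+3·4·36=852 → min 852.
Length 5: P..T: k=1: 0+852+16·3·36=2580; k=2: 768+2752+16·16·36=12736; k=3: 672+1008+16·7·36=5712; k=4: 612+0+16·4·36=2916 → min 2580.
Optimal parenthesization: (P (((Q R) S) T)) with cost 2580.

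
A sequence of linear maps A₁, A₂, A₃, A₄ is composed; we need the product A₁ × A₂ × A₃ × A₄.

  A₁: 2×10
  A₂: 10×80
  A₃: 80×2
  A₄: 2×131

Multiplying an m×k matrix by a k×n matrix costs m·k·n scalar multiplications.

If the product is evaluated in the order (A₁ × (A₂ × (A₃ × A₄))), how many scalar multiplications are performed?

(A₃ × A₄): 80×2 by 2×131 → 80×131, cost 80·2·131 = 20960
(A₂ × (A₃ × A₄)): 10×80 by 80×131 → 10×131, cost 10·80·131 = 104800; cumulative 125760
(A₁ × (A₂ × (A₃ × A₄))): 2×10 by 10×131 → 2×131, cost 2·10·131 = 2620; cumulative 128380
Total: 128380 scalar multiplications.

128380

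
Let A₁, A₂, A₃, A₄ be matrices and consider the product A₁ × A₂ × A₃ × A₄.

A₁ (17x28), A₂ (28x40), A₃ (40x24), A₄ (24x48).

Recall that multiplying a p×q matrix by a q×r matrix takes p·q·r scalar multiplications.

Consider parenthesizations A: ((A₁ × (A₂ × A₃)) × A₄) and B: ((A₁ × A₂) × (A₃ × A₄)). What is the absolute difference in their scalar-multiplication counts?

39872

Order A = ((A₁ × (A₂ × A₃)) × A₄): (A₂ × A₃): 28×40 by 40×24 → 28×24, cost 28·40·24 = 26880; (A₁ × (A₂ × A₃)): 17×28 by 28×24 → 17×24, cost 17·28·24 = 11424; cumulative 38304; ((A₁ × (A₂ × A₃)) × A₄): 17×24 by 24×48 → 17×48, cost 17·24·48 = 19584; cumulative 57888. Total 57888.
Order B = ((A₁ × A₂) × (A₃ × A₄)): (A₁ × A₂): 17×28 by 28×40 → 17×40, cost 17·28·40 = 19040; (A₃ × A₄): 40×24 by 24×48 → 40×48, cost 40·24·48 = 46080; ((A₁ × A₂) × (A₃ × A₄)): 17×40 by 40×48 → 17×48, cost 17·40·48 = 32640; cumulative 97760. Total 97760.
Difference: |57888 − 97760| = 39872.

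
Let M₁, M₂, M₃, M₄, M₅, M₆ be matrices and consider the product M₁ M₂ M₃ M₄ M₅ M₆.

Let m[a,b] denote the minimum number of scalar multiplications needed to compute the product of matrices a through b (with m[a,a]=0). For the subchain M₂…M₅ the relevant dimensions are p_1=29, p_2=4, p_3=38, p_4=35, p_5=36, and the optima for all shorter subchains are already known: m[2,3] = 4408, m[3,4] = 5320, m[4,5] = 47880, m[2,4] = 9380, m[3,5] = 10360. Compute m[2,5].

14536

m[2,5] = min over k∈[2,4] of m[2,k]+m[k+1,5]+p_{1}·p_k·p_{5}.
k=2: 0 + 10360 + 29·4·36 = 14536; k=3: 4408 + 47880 + 29·38·36 = 91960; k=4: 9380 + 0 + 29·35·36 = 45920.
Minimum: 14536 at k=2.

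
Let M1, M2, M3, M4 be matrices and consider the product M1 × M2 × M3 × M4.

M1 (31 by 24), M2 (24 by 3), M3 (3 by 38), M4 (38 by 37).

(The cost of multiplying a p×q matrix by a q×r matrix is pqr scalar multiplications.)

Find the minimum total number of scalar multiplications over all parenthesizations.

9891

Adjacent pairs: M1M2 = 31·24·3 = 2232; M2M3 = 24·3·38 = 2736; M3M4 = 3·38·37 = 4218.
Length 3: M1..M3: k=1: 0+2736+31·24·38=31008; k=2: 2232+0+31·3·38=5766 → min 5766 | M2..M4: k=2: 0+4218+24·3·37=6882; k=3: 2736+0+24·38·37=36480 → min 6882.
Length 4: M1..M4: k=1: 0+6882+31·24·37=34410; k=2: 2232+4218+31·3·37=9891; k=3: 5766+0+31·38·37=49352 → min 9891.
Optimal order: ((M1 × M2) × (M3 × M4)) with cost 9891.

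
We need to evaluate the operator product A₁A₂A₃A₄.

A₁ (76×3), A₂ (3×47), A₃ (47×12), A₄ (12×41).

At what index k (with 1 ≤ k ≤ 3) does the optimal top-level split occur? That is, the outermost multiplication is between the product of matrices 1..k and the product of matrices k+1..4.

1

Adjacent pairs: A₁A₂ = 76·3·47 = 10716; A₂A₃ = 3·47·12 = 1692; A₃A₄ = 47·12·41 = 23124.
Length 3: A₁..A₃: k=1: 0+1692+76·3·12=4428; k=2: 10716+0+76·47·12=53580 → min 4428 | A₂..A₄: k=2: 0+23124+3·47·41=28905; k=3: 1692+0+3·12·41=3168 → min 3168.
Top-level splits: k=1: (A₁..A₁)·(A₂..A₄) → 0+3168+76·3·41 = 12516; k=2: (A₁..A₂)·(A₃..A₄) → 10716+23124+76·47·41 = 180292; k=3: (A₁..A₃)·(A₄..A₄) → 4428+0+76·12·41 = 41820.
Best split is after A₁, i.e. k = 1.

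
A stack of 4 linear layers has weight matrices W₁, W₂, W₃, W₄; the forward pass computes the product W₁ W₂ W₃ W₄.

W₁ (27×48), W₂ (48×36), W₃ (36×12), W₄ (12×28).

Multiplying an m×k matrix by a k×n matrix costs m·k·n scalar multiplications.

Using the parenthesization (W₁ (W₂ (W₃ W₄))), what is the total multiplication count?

96768

(W₃ W₄): 36×12 by 12×28 → 36×28, cost 36·12·28 = 12096
(W₂ (W₃ W₄)): 48×36 by 36×28 → 48×28, cost 48·36·28 = 48384; cumulative 60480
(W₁ (W₂ (W₃ W₄))): 27×48 by 48×28 → 27×28, cost 27·48·28 = 36288; cumulative 96768
Total: 96768 scalar multiplications.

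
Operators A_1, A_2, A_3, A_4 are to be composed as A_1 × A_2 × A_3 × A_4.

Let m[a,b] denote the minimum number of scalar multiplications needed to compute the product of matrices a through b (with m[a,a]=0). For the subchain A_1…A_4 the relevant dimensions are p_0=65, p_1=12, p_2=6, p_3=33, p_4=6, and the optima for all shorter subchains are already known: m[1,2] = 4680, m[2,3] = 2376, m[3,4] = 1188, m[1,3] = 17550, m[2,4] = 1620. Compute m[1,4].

m[1,4] = min over k∈[1,3] of m[1,k]+m[k+1,4]+p_{0}·p_k·p_{4}.
k=1: 0 + 1620 + 65·12·6 = 6300; k=2: 4680 + 1188 + 65·6·6 = 8208; k=3: 17550 + 0 + 65·33·6 = 30420.
Minimum: 6300 at k=1.

6300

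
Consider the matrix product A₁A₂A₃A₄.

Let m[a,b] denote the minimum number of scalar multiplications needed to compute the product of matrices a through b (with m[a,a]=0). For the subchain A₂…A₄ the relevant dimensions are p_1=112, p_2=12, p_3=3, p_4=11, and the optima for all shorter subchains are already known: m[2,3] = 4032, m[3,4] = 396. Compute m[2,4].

m[2,4] = min over k∈[2,3] of m[2,k]+m[k+1,4]+p_{1}·p_k·p_{4}.
k=2: 0 + 396 + 112·12·11 = 15180; k=3: 4032 + 0 + 112·3·11 = 7728.
Minimum: 7728 at k=3.

7728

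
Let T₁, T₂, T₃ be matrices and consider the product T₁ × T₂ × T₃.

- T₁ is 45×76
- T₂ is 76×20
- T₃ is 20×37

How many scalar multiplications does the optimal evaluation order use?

101700

Order (T₁ × (T₂ × T₃)): (T₂ × T₃): 76×20 by 20×37 → 76×37, cost 76·20·37 = 56240; (T₁ × (T₂ × T₃)): 45×76 by 76×37 → 45×37, cost 45·76·37 = 126540; cumulative 182780. Total 182780.
Order ((T₁ × T₂) × T₃): (T₁ × T₂): 45×76 by 76×20 → 45×20, cost 45·76·20 = 68400; ((T₁ × T₂) × T₃): 45×20 by 20×37 → 45×37, cost 45·20·37 = 33300; cumulative 101700. Total 101700.
Minimum: 101700.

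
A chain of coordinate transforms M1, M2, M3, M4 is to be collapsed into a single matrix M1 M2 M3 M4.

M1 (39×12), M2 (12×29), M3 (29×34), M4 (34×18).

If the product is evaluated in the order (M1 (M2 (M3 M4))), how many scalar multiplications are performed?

(M3 M4): 29×34 by 34×18 → 29×18, cost 29·34·18 = 17748
(M2 (M3 M4)): 12×29 by 29×18 → 12×18, cost 12·29·18 = 6264; cumulative 24012
(M1 (M2 (M3 M4))): 39×12 by 12×18 → 39×18, cost 39·12·18 = 8424; cumulative 32436
Total: 32436 scalar multiplications.

32436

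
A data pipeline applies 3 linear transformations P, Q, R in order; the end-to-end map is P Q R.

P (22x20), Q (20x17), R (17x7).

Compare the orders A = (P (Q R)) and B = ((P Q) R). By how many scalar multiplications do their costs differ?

Order A = (P (Q R)): (Q R): 20×17 by 17×7 → 20×7, cost 20·17·7 = 2380; (P (Q R)): 22×20 by 20×7 → 22×7, cost 22·20·7 = 3080; cumulative 5460. Total 5460.
Order B = ((P Q) R): (P Q): 22×20 by 20×17 → 22×17, cost 22·20·17 = 7480; ((P Q) R): 22×17 by 17×7 → 22×7, cost 22·17·7 = 2618; cumulative 10098. Total 10098.
Difference: |5460 − 10098| = 4638.

4638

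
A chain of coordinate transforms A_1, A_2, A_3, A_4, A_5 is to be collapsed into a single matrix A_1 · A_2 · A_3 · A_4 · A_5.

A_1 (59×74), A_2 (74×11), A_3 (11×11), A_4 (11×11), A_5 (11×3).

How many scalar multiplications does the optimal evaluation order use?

Adjacent pairs: A_1A_2 = 59·74·11 = 48026; A_2A_3 = 74·11·11 = 8954; A_3A_4 = 11·11·11 = 1331; A_4A_5 = 11·11·3 = 363.
Length 3: A_1..A_3: k=1: 0+8954+59·74·11=56980; k=2: 48026+0+59·11·11=55165 → min 55165 | A_2..A_4: k=2: 0+1331+74·11·11=10285; k=3: 8954+0+74·11·11=17908 → min 10285 | A_3..A_5: k=3: 0+363+11·11·3=726; k=4: 1331+0+11·11·3=1694 → min 726.
Length 4: A_1..A_4: k=1: 0+10285+59·74·11=58311; k=2: 48026+1331+59·11·11=56496; k=3: 55165+0+59·11·11=62304 → min 56496 | A_2..A_5: k=2: 0+726+74·11·3=3168; k=3: 8954+363+74·11·3=11759; k=4: 10285+0+74·11·3=12727 → min 3168.
Length 5: A_1..A_5: k=1: 0+3168+59·74·3=16266; k=2: 48026+726+59·11·3=50699; k=3: 55165+363+59·11·3=57475; k=4: 56496+0+59·11·3=58443 → min 16266.
Optimal order: (A_1 · (A_2 · (A_3 · (A_4 · A_5)))) with cost 16266.

16266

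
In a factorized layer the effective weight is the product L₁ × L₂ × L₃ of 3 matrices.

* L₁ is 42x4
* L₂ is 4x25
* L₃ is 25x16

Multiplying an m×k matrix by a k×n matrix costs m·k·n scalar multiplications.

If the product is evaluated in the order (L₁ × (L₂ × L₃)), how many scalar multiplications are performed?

(L₂ × L₃): 4×25 by 25×16 → 4×16, cost 4·25·16 = 1600
(L₁ × (L₂ × L₃)): 42×4 by 4×16 → 42×16, cost 42·4·16 = 2688; cumulative 4288
Total: 4288 scalar multiplications.

4288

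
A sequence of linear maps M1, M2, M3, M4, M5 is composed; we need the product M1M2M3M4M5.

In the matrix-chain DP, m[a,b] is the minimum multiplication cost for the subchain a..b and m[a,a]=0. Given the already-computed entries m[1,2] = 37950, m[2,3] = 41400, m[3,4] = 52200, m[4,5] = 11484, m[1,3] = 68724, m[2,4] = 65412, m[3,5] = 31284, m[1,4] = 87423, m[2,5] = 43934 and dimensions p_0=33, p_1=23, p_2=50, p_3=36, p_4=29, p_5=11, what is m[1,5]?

m[1,5] = min over k∈[1,4] of m[1,k]+m[k+1,5]+p_{0}·p_k·p_{5}.
k=1: 0 + 43934 + 33·23·11 = 52283; k=2: 37950 + 31284 + 33·50·11 = 87384; k=3: 68724 + 11484 + 33·36·11 = 93276; k=4: 87423 + 0 + 33·29·11 = 97950.
Minimum: 52283 at k=1.

52283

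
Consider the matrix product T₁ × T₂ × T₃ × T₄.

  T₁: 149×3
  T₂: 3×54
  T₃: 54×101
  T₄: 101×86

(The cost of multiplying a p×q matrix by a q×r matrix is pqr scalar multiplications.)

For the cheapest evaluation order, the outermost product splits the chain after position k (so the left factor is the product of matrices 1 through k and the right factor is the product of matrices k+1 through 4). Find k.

Adjacent pairs: T₁T₂ = 149·3·54 = 24138; T₂T₃ = 3·54·101 = 16362; T₃T₄ = 54·101·86 = 469044.
Length 3: T₁..T₃: k=1: 0+16362+149·3·101=61509; k=2: 24138+0+149·54·101=836784 → min 61509 | T₂..T₄: k=2: 0+469044+3·54·86=482976; k=3: 16362+0+3·101·86=42420 → min 42420.
Top-level splits: k=1: (T₁..T₁)·(T₂..T₄) → 0+42420+149·3·86 = 80862; k=2: (T₁..T₂)·(T₃..T₄) → 24138+469044+149·54·86 = 1185138; k=3: (T₁..T₃)·(T₄..T₄) → 61509+0+149·101·86 = 1355723.
Best split is after T₁, i.e. k = 1.

1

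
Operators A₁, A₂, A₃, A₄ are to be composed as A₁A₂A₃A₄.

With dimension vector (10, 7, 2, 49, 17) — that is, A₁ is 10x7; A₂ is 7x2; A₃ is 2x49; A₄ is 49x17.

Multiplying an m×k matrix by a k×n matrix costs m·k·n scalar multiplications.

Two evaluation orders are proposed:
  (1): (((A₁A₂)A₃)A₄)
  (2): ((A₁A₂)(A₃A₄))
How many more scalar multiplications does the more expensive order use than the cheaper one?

Order (1) = (((A₁A₂)A₃)A₄): (A₁A₂): 10×7 by 7×2 → 10×2, cost 10·7·2 = 140; ((A₁A₂)A₃): 10×2 by 2×49 → 10×49, cost 10·2·49 = 980; cumulative 1120; (((A₁A₂)A₃)A₄): 10×49 by 49×17 → 10×17, cost 10·49·17 = 8330; cumulative 9450. Total 9450.
Order (2) = ((A₁A₂)(A₃A₄)): (A₁A₂): 10×7 by 7×2 → 10×2, cost 10·7·2 = 140; (A₃A₄): 2×49 by 49×17 → 2×17, cost 2·49·17 = 1666; ((A₁A₂)(A₃A₄)): 10×2 by 2×17 → 10×17, cost 10·2·17 = 340; cumulative 2146. Total 2146.
Difference: |9450 − 2146| = 7304.

7304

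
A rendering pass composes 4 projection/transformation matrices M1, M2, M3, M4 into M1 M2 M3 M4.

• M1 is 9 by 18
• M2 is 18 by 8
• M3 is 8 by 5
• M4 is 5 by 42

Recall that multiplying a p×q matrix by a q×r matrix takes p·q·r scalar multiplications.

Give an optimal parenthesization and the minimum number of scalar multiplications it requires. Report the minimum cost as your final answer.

3420

Adjacent pairs: M1M2 = 9·18·8 = 1296; M2M3 = 18·8·5 = 720; M3M4 = 8·5·42 = 1680.
Length 3: M1..M3: k=1: 0+720+9·18·5=1530; k=2: 1296+0+9·8·5=1656 → min 1530 | M2..M4: k=2: 0+1680+18·8·42=7728; k=3: 720+0+18·5·42=4500 → min 4500.
Length 4: M1..M4: k=1: 0+4500+9·18·42=11304; k=2: 1296+1680+9·8·42=6000; k=3: 1530+0+9·5·42=3420 → min 3420.
Optimal parenthesization: ((M1 (M2 M3)) M4) with cost 3420.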